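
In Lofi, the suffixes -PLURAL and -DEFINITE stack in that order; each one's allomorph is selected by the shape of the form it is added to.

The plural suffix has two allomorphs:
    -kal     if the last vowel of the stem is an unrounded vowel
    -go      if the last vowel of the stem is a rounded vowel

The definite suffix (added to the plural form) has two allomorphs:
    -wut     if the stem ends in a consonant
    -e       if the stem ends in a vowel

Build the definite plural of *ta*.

takalwut

The last vowel of *ta* is /a/, which is an unrounded vowel, so the plural suffix is -kal, giving *takal*.
The plural form *takal* — final sound /l/ (a consonant) → -wut → *takalwut*.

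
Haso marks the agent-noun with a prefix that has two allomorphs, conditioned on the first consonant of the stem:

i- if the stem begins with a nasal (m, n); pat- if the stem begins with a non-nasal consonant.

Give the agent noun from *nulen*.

inulen

Since the first consonant of *nulen* is /n/ (a nasal), it takes i-, giving *inulen*.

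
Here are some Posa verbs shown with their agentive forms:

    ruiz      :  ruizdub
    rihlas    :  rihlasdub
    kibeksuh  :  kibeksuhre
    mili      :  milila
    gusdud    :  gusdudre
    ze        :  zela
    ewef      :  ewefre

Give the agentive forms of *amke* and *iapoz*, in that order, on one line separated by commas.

amkela, iapozdub

Looking at the final sound of each stem: -dub when the stem ends in a sibilant (*ruiz*, *rihlas*); -re when the stem ends in a non-sibilant consonant (*kibeksuh*, *gusdud*, *ewef*); -la when the stem ends in a vowel (*mili*, *ze*).
The final sound of *amke* is /e/, which is a vowel, so the suffix is -la, giving *amkela*.
The final sound of *iapoz* is /z/, which is a sibilant, so the suffix is -dub, giving *iapozdub*.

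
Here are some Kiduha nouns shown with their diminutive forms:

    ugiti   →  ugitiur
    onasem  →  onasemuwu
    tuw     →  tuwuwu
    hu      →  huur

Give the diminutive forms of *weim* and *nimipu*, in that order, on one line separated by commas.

The suffix is conditioned by the final sound: -uwu when the stem ends in a consonant (*onasem*, *tuw*); -ur when the stem ends in a vowel (*ugiti*, *hu*).
*weim* — final sound /m/ (a consonant) → -uwu → *weimuwu*.
The final sound of *nimipu* is /u/, which is a vowel, so the suffix is -ur, giving *nimipuur*.

weimuwu, nimipuur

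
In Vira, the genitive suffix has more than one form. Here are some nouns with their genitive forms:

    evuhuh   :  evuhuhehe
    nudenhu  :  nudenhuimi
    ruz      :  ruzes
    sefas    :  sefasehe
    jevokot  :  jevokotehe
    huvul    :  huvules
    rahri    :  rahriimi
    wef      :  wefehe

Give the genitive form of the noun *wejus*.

wejusehe

The pattern is voicing of the final sound: -ehe when the stem ends in a voiceless consonant (*evuhuh*, *sefas*, *jevokot*, *wef*); -es when the stem ends in a voiced consonant (*ruz*, *huvul*); -imi when the stem ends in a vowel (*nudenhu*, *rahri*).
Since the final sound of *wejus* is /s/ (a voiceless consonant), it takes -ehe, giving *wejusehe*.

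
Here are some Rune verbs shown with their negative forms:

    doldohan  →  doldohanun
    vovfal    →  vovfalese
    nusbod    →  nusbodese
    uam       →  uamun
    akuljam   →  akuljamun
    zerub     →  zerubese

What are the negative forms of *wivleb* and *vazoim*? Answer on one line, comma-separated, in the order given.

wivlebese, vazoimun

The pattern is nasality of the final consonant: -un when the stem ends in a nasal (*doldohan*, *uam*, *akuljam*); -ese when the stem ends in a non-nasal consonant (*vovfal*, *nusbod*, *zerub*).
The final consonant of *wivleb* is /b/, which is non-nasal, so the suffix is -ese, giving *wivlebese*.
*vazoim* — final consonant /m/ (a nasal) → -un → *vazoimun*.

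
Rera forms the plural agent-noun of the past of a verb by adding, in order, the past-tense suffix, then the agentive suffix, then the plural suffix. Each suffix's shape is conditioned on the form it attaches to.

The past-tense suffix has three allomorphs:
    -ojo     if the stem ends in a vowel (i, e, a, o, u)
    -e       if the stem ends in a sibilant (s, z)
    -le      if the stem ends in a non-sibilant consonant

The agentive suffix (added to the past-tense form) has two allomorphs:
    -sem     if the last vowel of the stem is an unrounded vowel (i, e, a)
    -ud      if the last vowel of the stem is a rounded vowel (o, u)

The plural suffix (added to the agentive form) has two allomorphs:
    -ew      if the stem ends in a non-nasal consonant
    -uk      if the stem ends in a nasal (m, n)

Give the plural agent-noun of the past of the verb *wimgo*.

Since the final sound of *wimgo* is /o/ (a vowel), it takes -ojo, giving *wimgoojo*.
The past-tense form *wimgoojo*: last vowel = /o/, a rounded vowel → -ud → *wimgoojoud*.
The final consonant of the agentive form *wimgoojoud* is /d/, which is non-nasal, so the plural suffix is -ew, giving *wimgoojoudew*.

wimgoojoudew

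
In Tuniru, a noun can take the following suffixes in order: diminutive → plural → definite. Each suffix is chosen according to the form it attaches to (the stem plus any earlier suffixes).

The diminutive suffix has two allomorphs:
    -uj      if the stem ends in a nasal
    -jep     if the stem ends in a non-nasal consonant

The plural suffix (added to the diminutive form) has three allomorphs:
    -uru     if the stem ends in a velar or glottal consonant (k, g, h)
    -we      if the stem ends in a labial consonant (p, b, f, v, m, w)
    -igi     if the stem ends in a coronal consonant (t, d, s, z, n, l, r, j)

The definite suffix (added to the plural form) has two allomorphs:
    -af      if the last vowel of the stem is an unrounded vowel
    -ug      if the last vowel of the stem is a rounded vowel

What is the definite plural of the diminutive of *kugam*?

kugamujigiaf

*kugam* — final consonant /m/ (a nasal) → -uj → *kugamuj*.
The diminutive form *kugamuj* — final consonant /j/ (coronal) → -igi → *kugamujigi*.
The plural form *kugamujigi*: last vowel = /i/, an unrounded vowel → -af → *kugamujigiaf*.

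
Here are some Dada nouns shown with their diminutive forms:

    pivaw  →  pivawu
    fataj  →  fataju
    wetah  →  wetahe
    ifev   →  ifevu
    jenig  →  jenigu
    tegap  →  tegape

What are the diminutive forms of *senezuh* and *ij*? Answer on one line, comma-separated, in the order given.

senezuhe, iju

The alternation tracks the final consonant of the stem — -e when the stem ends in a voiceless consonant (*wetah*, *tegap*); -u when the stem ends in a voiced consonant (*pivaw*, *fataj*, *ifev*, *jenig*).
*senezuh*: final consonant = /h/, voiceless → -e → *senezuhe*.
The final consonant of *ij* is /j/, which is voiced, so the suffix is -u, giving *iju*.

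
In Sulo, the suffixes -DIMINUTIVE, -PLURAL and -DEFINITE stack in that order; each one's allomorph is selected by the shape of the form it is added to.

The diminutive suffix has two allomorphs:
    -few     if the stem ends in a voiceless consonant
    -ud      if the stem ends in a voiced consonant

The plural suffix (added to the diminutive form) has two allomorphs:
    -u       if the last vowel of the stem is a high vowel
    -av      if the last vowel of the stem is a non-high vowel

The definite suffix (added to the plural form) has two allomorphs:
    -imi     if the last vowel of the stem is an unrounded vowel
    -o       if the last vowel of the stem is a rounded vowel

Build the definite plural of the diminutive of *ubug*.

*ubug* — final consonant /g/ (voiced) → -ud → *ubugud*.
The diminutive form *ubugud*: last vowel = /u/, a high vowel → -u → *ubugudu*.
The last vowel of the plural form *ubugudu* is /u/, which is a rounded vowel, so the definite suffix is -o, giving *ubuguduo*.

ubuguduo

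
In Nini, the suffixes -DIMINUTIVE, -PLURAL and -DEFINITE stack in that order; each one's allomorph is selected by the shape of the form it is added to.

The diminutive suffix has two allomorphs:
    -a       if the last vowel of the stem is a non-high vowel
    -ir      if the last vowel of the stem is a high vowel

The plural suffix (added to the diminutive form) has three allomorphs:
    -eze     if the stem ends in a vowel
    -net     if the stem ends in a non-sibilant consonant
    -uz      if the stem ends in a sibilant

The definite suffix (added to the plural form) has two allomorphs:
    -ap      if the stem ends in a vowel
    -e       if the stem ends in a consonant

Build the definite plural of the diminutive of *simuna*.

*simuna* — last vowel /a/ (a non-high vowel) → -a → *simunaa*.
Since the final sound of the diminutive form *simunaa* is /a/ (a vowel), it takes -eze, giving *simunaaeze*.
Since the final sound of the plural form *simunaaeze* is /e/ (a vowel), it takes -ap, giving *simunaaezeap*.

simunaaezeap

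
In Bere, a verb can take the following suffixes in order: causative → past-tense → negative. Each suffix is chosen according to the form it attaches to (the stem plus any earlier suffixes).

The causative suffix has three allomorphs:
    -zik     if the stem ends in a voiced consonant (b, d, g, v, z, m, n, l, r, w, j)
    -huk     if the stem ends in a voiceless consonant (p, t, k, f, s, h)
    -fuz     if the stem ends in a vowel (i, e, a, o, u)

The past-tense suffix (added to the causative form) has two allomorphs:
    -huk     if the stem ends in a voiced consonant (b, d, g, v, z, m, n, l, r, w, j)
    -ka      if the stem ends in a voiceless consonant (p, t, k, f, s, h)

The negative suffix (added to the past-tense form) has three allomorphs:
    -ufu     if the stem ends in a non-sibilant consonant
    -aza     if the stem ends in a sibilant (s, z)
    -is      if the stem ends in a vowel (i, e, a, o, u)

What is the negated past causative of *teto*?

tetofuzhukufu

Since the final sound of *teto* is /o/ (a vowel), it takes -fuz, giving *tetofuz*.
Since the final consonant of the causative form *tetofuz* is /z/ (voiced), it takes -huk, giving *tetofuzhuk*.
The past-tense form *tetofuzhuk*: final sound = /k/, a non-sibilant consonant → -ufu → *tetofuzhukufu*.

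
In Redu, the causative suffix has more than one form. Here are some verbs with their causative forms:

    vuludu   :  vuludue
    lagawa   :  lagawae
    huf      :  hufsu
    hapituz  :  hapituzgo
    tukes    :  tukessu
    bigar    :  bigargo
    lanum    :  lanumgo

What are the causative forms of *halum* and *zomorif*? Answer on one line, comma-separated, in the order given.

halumgo, zomorifsu

The pattern is voicing of the final sound: -su when the stem ends in a voiceless consonant (*huf*, *tukes*); -go when the stem ends in a voiced consonant (*hapituz*, *bigar*, *lanum*); -e when the stem ends in a vowel (*vuludu*, *lagawa*).
*halum* — final sound /m/ (a voiced consonant) → -go → *halumgo*.
*zomorif*: final sound = /f/, a voiceless consonant → -su → *zomorifsu*.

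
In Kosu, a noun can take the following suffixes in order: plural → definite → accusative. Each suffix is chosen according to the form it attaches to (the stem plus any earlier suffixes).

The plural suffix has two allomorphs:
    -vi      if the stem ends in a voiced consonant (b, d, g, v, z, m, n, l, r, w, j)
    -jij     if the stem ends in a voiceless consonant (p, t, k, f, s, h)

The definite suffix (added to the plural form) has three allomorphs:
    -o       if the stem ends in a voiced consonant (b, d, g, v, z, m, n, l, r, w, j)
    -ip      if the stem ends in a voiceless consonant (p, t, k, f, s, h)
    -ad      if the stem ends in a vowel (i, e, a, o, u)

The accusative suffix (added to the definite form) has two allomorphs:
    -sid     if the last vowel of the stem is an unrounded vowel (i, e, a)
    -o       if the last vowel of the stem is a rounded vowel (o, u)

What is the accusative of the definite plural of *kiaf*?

*kiaf* — final consonant /f/ (voiceless) → -jij → *kiafjij*.
The final sound of the plural form *kiafjij* is /j/, which is a voiced consonant, so the definite suffix is -o, giving *kiafjijo*.
Since the last vowel of the definite form *kiafjijo* is /o/ (a rounded vowel), it takes -o, giving *kiafjijoo*.

kiafjijoo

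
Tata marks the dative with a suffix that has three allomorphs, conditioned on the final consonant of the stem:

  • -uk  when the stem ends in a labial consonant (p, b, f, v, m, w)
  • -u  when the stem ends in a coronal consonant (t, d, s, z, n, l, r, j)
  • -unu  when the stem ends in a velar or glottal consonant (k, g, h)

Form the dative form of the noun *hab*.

The final consonant of *hab* is /b/, which is labial, so the suffix is -uk, giving *habuk*.

habuk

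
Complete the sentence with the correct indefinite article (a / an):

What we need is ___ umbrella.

The indefinite article is chosen by the initial *sound* of the following word, not its spelling.
*umbrella* begins with the sound /ʌ/ (u pronounced /ʌ/) — a vowel sound.
So the article is *an*: What we need is an umbrella.

an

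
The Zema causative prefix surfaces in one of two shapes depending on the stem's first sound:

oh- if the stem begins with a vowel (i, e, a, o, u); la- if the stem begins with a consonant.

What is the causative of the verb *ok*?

The first sound of *ok* is /o/, which is a vowel, so the prefix is oh-, giving *ohok*.

ohok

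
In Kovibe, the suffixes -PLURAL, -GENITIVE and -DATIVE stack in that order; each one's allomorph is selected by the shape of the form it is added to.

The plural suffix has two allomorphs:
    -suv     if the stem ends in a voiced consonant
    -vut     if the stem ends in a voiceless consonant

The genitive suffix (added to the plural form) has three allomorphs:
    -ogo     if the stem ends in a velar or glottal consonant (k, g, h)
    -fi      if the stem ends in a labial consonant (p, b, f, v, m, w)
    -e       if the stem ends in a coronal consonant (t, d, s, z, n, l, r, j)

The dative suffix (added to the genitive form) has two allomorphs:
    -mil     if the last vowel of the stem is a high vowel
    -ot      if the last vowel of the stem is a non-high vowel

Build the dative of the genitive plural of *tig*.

The final consonant of *tig* is /g/, which is voiced, so the plural suffix is -suv, giving *tigsuv*.
Since the final consonant of the plural form *tigsuv* is /v/ (labial), it takes -fi, giving *tigsuvfi*.
The genitive form *tigsuvfi* — last vowel /i/ (a high vowel) → -mil → *tigsuvfimil*.

tigsuvfimil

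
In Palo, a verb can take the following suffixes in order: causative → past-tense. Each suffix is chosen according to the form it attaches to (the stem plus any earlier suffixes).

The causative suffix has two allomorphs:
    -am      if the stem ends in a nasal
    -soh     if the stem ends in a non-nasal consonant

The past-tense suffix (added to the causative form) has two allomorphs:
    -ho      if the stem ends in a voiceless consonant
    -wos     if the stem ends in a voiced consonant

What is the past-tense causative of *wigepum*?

wigepumamwos

The final consonant of *wigepum* is /m/, which is a nasal, so the causative suffix is -am, giving *wigepumam*.
Since the final consonant of the causative form *wigepumam* is /m/ (voiced), it takes -wos, giving *wigepumamwos*.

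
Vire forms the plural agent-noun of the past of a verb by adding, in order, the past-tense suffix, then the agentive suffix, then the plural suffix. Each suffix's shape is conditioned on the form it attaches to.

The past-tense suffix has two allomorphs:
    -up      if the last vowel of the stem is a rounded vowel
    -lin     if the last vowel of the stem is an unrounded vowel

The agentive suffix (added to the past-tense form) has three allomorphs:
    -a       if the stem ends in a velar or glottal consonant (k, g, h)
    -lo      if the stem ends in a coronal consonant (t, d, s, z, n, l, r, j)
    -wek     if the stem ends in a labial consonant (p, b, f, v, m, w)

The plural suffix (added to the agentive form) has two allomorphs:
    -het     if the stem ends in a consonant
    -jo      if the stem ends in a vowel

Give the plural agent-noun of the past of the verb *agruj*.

agrujupwekhet

*agruj*: last vowel = /u/, a rounded vowel → -up → *agrujup*.
The final consonant of the past-tense form *agrujup* is /p/, which is labial, so the agentive suffix is -wek, giving *agrujupwek*.
The final sound of the agentive form *agrujupwek* is /k/, which is a consonant, so the plural suffix is -het, giving *agrujupwekhet*.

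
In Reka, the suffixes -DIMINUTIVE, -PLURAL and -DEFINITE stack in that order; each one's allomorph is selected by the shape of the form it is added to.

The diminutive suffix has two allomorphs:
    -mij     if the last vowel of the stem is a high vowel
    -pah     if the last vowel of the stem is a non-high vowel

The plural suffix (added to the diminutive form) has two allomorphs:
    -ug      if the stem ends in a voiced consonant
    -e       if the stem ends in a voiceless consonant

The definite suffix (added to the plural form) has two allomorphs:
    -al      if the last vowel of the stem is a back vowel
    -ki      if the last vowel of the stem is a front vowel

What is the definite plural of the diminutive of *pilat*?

pilatpaheki

Since the last vowel of *pilat* is /a/ (a non-high vowel), it takes -pah, giving *pilatpah*.
The diminutive form *pilatpah*: final consonant = /h/, voiceless → -e → *pilatpahe*.
Since the last vowel of the plural form *pilatpahe* is /e/ (a front vowel), it takes -ki, giving *pilatpaheki*.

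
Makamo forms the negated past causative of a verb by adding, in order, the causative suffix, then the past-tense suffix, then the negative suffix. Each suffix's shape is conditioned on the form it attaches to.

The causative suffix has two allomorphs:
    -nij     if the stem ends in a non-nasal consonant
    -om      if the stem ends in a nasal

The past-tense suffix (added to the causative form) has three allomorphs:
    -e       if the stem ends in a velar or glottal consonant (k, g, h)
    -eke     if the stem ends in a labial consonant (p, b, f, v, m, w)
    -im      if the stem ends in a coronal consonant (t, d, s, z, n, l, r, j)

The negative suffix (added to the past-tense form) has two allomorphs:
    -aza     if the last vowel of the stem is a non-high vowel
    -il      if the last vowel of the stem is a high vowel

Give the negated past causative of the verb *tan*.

*tan*: final consonant = /n/, a nasal → -om → *tanom*.
The causative form *tanom*: final consonant = /m/, labial → -eke → *tanomeke*.
The past-tense form *tanomeke*: last vowel = /e/, a non-high vowel → -aza → *tanomekeaza*.

tanomekeaza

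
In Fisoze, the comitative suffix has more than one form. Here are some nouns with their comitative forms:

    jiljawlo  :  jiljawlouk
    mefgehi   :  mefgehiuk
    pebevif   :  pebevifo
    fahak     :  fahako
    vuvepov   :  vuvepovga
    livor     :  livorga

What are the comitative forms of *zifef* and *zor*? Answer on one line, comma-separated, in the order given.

zifefo, zorga

The pattern is voicing of the final sound: -o when the stem ends in a voiceless consonant (*pebevif*, *fahak*); -ga when the stem ends in a voiced consonant (*vuvepov*, *livor*); -uk when the stem ends in a vowel (*jiljawlo*, *mefgehi*).
Since the final sound of *zifef* is /f/ (a voiceless consonant), it takes -o, giving *zifefo*.
The final sound of *zor* is /r/, which is a voiced consonant, so the suffix is -ga, giving *zorga*.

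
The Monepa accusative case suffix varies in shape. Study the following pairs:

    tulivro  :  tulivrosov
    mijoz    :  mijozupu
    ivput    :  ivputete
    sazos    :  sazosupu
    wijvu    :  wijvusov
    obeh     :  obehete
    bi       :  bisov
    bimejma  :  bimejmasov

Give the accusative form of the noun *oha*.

ohasov

The pattern is sibilance of the final sound: -upu when the stem ends in a sibilant (*mijoz*, *sazos*); -ete when the stem ends in a non-sibilant consonant (*ivput*, *obeh*); -sov when the stem ends in a vowel (*tulivro*, *wijvu*, *bi*, *bimejma*).
*oha*: final sound = /a/, a vowel → -sov → *ohasov*.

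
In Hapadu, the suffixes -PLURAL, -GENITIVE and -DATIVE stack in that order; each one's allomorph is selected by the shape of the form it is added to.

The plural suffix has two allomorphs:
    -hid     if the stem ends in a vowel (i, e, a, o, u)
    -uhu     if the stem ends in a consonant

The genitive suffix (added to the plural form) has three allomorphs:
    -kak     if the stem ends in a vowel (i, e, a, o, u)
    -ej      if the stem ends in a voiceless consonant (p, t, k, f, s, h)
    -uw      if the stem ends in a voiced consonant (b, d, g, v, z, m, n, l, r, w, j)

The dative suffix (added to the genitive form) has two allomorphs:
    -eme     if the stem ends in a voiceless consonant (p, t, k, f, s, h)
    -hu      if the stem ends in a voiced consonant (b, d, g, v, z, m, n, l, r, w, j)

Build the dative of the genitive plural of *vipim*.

vipimuhukakeme

The final sound of *vipim* is /m/, which is a consonant, so the plural suffix is -uhu, giving *vipimuhu*.
The plural form *vipimuhu*: final sound = /u/, a vowel → -kak → *vipimuhukak*.
The final consonant of the genitive form *vipimuhukak* is /k/, which is voiceless, so the dative suffix is -eme, giving *vipimuhukakeme*.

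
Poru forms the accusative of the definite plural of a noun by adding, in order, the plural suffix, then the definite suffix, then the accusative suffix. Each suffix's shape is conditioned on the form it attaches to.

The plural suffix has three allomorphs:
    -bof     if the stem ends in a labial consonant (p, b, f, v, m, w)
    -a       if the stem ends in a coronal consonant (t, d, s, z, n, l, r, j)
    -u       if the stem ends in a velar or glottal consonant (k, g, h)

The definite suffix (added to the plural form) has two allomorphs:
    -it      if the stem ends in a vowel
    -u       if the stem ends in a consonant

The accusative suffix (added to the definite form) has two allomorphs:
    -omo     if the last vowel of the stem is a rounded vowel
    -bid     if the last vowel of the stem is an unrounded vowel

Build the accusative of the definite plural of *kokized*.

kokizedaitbid

Since the final consonant of *kokized* is /d/ (coronal), it takes -a, giving *kokizeda*.
The plural form *kokizeda*: final sound = /a/, a vowel → -it → *kokizedait*.
The definite form *kokizedait*: last vowel = /i/, an unrounded vowel → -bid → *kokizedaitbid*.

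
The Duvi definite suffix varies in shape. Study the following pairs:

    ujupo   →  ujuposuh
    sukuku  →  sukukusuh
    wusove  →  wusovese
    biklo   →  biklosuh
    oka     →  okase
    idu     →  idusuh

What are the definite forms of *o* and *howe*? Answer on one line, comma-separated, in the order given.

osuh, howese

The alternation tracks the last vowel of the stem — -suh when the last vowel of the stem is a rounded vowel (*ujupo*, *sukuku*, *biklo*, *idu*); -se when the last vowel of the stem is an unrounded vowel (*wusove*, *oka*).
Since the last vowel of *o* is /o/ (a rounded vowel), it takes -suh, giving *osuh*.
The last vowel of *howe* is /e/, which is an unrounded vowel, so the suffix is -se, giving *howese*.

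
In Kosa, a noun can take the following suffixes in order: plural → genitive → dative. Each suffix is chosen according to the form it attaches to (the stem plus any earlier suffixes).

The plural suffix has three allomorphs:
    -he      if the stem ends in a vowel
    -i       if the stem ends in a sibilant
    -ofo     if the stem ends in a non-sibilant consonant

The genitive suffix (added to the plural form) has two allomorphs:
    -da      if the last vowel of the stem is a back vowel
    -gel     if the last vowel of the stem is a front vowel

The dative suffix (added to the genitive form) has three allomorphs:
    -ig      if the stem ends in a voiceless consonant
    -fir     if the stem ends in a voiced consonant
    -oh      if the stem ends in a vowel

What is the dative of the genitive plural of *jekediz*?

The final sound of *jekediz* is /z/, which is a sibilant, so the plural suffix is -i, giving *jekedizi*.
Since the last vowel of the plural form *jekedizi* is /i/ (a front vowel), it takes -gel, giving *jekedizigel*.
The genitive form *jekedizigel*: final sound = /l/, a voiced consonant → -fir → *jekedizigelfir*.

jekedizigelfir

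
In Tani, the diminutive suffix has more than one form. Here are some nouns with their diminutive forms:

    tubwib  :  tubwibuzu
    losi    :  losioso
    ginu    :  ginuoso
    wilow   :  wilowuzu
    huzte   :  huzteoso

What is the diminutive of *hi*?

Looking at the final sound of each stem: -uzu when the stem ends in a consonant (*tubwib*, *wilow*); -oso when the stem ends in a vowel (*losi*, *ginu*, *huzte*).
The final sound of *hi* is /i/, which is a vowel, so the suffix is -oso, giving *hioso*.

hioso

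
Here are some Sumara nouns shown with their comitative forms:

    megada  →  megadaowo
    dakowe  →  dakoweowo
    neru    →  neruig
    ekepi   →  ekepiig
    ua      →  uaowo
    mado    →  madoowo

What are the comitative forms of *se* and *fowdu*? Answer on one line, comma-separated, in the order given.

seowo, fowduig

Looking at the last vowel of each stem: -ig when the last vowel of the stem is a high vowel (*neru*, *ekepi*); -owo when the last vowel of the stem is a non-high vowel (*megada*, *dakowe*, *ua*, *mado*).
*se*: last vowel = /e/, a non-high vowel → -owo → *seowo*.
*fowdu*: last vowel = /u/, a high vowel → -ig → *fowduig*.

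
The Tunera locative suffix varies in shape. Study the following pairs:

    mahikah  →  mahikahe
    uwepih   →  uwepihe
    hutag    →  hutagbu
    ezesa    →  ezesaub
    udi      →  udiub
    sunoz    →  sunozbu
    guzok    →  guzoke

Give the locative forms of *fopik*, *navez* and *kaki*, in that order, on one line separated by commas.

fopike, navezbu, kakiub

Looking at the final sound of each stem: -e when the stem ends in a voiceless consonant (*mahikah*, *uwepih*, *guzok*); -bu when the stem ends in a voiced consonant (*hutag*, *sunoz*); -ub when the stem ends in a vowel (*ezesa*, *udi*).
*fopik* — final sound /k/ (a voiceless consonant) → -e → *fopike*.
Since the final sound of *navez* is /z/ (a voiced consonant), it takes -bu, giving *navezbu*.
The final sound of *kaki* is /i/, which is a vowel, so the suffix is -ub, giving *kakiub*.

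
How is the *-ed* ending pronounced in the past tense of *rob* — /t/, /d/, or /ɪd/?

/d/

The stem *rob* ends in a voiced sound other than /d/.
The -ed suffix is realized as /ɪd/ after /t, d/; as /t/ after other voiceless consonants; and as /d/ after other voiced sounds.
So -ed on *rob* is pronounced /d/.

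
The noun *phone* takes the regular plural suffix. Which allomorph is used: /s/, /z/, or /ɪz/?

The stem *phone* ends in a voiced non-sibilant sound.
The plural suffix surfaces as /ɪz/ after sibilants, /s/ after other voiceless consonants, and /z/ after other voiced sounds.
So the plural -s on *phone* is pronounced /z/.

/z/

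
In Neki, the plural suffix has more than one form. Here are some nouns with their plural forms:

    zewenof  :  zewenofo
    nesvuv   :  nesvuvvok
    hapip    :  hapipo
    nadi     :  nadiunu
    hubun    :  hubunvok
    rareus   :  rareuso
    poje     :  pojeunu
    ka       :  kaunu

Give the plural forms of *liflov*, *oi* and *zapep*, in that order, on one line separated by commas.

liflovvok, oiunu, zapepo

Looking at the final sound of each stem: -o when the stem ends in a voiceless consonant (*zewenof*, *hapip*, *rareus*); -vok when the stem ends in a voiced consonant (*nesvuv*, *hubun*); -unu when the stem ends in a vowel (*nadi*, *poje*, *ka*).
Since the final sound of *liflov* is /v/ (a voiced consonant), it takes -vok, giving *liflovvok*.
Since the final sound of *oi* is /i/ (a vowel), it takes -unu, giving *oiunu*.
*zapep*: final sound = /p/, a voiceless consonant → -o → *zapepo*.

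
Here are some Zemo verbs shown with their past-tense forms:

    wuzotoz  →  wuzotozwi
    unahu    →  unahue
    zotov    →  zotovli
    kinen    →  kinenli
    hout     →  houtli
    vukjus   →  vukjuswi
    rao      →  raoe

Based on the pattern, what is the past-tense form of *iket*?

The alternation tracks the final sound of the stem — -wi when the stem ends in a sibilant (*wuzotoz*, *vukjus*); -li when the stem ends in a non-sibilant consonant (*zotov*, *kinen*, *hout*); -e when the stem ends in a vowel (*unahu*, *rao*).
*iket* — final sound /t/ (a non-sibilant consonant) → -li → *iketli*.

iketli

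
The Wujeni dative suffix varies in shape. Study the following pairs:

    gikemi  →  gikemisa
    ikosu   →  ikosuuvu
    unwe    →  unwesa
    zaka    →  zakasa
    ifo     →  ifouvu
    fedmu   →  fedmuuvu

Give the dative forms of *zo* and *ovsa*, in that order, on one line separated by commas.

zouvu, ovsasa

The suffix is conditioned by the last vowel: -uvu when the last vowel of the stem is a rounded vowel (*ikosu*, *ifo*, *fedmu*); -sa when the last vowel of the stem is an unrounded vowel (*gikemi*, *unwe*, *zaka*).
*zo* — last vowel /o/ (a rounded vowel) → -uvu → *zouvu*.
Since the last vowel of *ovsa* is /a/ (an unrounded vowel), it takes -sa, giving *ovsasa*.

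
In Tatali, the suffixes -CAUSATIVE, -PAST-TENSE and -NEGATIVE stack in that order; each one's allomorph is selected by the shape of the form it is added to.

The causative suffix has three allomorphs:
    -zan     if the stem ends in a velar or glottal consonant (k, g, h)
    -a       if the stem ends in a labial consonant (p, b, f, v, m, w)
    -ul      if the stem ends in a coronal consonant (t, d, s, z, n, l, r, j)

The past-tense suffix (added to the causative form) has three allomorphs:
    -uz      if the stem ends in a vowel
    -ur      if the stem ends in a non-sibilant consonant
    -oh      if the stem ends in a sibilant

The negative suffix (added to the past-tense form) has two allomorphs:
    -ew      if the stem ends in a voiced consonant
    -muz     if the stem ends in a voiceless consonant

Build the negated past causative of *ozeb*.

*ozeb*: final consonant = /b/, labial → -a → *ozeba*.
The causative form *ozeba* — final sound /a/ (a vowel) → -uz → *ozebauz*.
The past-tense form *ozebauz*: final consonant = /z/, voiced → -ew → *ozebauzew*.

ozebauzew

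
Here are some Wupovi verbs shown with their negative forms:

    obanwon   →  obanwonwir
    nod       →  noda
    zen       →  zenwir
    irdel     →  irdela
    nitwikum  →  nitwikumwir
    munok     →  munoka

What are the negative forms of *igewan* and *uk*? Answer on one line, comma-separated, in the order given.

The pattern is nasality of the final consonant: -wir when the stem ends in a nasal (*obanwon*, *zen*, *nitwikum*); -a when the stem ends in a non-nasal consonant (*nod*, *irdel*, *munok*).
Since the final consonant of *igewan* is /n/ (a nasal), it takes -wir, giving *igewanwir*.
Since the final consonant of *uk* is /k/ (non-nasal), it takes -a, giving *uka*.

igewanwir, uka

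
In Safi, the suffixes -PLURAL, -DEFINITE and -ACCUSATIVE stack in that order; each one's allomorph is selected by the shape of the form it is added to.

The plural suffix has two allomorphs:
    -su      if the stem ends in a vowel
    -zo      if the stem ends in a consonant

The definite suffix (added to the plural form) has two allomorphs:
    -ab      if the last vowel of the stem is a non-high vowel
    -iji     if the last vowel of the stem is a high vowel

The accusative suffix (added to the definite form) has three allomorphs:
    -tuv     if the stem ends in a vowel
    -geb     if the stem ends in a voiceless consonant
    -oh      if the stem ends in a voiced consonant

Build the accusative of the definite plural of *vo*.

*vo*: final sound = /o/, a vowel → -su → *vosu*.
Since the last vowel of the plural form *vosu* is /u/ (a high vowel), it takes -iji, giving *vosuiji*.
Since the final sound of the definite form *vosuiji* is /i/ (a vowel), it takes -tuv, giving *vosuijituv*.

vosuijituv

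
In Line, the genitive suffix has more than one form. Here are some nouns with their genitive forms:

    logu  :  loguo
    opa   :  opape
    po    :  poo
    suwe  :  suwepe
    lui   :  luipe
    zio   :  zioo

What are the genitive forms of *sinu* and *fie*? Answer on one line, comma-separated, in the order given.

The pattern is rounding harmony: -o when the last vowel of the stem is a rounded vowel (*logu*, *po*, *zio*); -pe when the last vowel of the stem is an unrounded vowel (*opa*, *suwe*, *lui*).
*sinu* — last vowel /u/ (a rounded vowel) → -o → *sinuo*.
Since the last vowel of *fie* is /e/ (an unrounded vowel), it takes -pe, giving *fiepe*.

sinuo, fiepe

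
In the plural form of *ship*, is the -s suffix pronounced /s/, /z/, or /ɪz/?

/s/

The stem *ship* ends in a voiceless non-sibilant consonant.
The plural suffix surfaces as /ɪz/ after sibilants, /s/ after other voiceless consonants, and /z/ after other voiced sounds.
So the plural -s on *ship* is pronounced /s/.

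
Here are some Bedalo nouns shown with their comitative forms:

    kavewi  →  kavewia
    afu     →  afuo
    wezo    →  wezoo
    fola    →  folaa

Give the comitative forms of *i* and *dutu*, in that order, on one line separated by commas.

The alternation tracks the last vowel of the stem — -o when the last vowel of the stem is a rounded vowel (*afu*, *wezo*); -a when the last vowel of the stem is an unrounded vowel (*kavewi*, *fola*).
*i* — last vowel /i/ (an unrounded vowel) → -a → *ia*.
The last vowel of *dutu* is /u/, which is a rounded vowel, so the suffix is -o, giving *dutuo*.

ia, dutuo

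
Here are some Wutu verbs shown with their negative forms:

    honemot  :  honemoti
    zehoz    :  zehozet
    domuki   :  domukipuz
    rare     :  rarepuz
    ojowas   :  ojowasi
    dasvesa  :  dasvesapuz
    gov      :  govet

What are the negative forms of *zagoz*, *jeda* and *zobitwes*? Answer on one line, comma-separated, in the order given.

The pattern is voicing of the final sound: -i when the stem ends in a voiceless consonant (*honemot*, *ojowas*); -et when the stem ends in a voiced consonant (*zehoz*, *gov*); -puz when the stem ends in a vowel (*domuki*, *rare*, *dasvesa*).
The final sound of *zagoz* is /z/, which is a voiced consonant, so the suffix is -et, giving *zagozet*.
The final sound of *jeda* is /a/, which is a vowel, so the suffix is -puz, giving *jedapuz*.
*zobitwes* — final sound /s/ (a voiceless consonant) → -i → *zobitwesi*.

zagozet, jedapuz, zobitwesi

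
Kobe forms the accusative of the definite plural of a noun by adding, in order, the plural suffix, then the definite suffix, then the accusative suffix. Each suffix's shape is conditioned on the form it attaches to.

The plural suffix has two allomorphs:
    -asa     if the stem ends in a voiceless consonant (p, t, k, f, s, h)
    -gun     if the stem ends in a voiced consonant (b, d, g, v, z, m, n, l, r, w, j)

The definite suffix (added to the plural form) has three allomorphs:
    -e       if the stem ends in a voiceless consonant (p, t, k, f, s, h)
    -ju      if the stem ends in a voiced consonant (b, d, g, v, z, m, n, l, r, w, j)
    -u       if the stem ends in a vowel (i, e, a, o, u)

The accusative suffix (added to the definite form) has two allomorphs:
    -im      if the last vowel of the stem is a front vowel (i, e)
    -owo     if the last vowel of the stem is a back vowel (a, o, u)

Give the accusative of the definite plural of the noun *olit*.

olitasauowo

*olit*: final consonant = /t/, voiceless → -asa → *olitasa*.
Since the final sound of the plural form *olitasa* is /a/ (a vowel), it takes -u, giving *olitasau*.
The definite form *olitasau*: last vowel = /u/, a back vowel → -owo → *olitasauowo*.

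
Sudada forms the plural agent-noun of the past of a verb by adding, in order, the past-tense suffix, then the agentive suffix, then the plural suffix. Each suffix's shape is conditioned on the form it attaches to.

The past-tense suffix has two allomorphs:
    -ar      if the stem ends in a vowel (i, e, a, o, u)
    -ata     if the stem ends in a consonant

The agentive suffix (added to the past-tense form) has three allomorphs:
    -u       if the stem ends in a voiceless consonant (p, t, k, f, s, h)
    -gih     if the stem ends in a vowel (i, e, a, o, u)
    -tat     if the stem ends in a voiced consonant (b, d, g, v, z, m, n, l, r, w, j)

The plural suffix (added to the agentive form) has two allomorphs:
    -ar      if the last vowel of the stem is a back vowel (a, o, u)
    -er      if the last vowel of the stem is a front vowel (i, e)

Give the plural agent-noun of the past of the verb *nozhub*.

nozhubatagiher

*nozhub* — final sound /b/ (a consonant) → -ata → *nozhubata*.
Since the final sound of the past-tense form *nozhubata* is /a/ (a vowel), it takes -gih, giving *nozhubatagih*.
Since the last vowel of the agentive form *nozhubatagih* is /i/ (a front vowel), it takes -er, giving *nozhubatagiher*.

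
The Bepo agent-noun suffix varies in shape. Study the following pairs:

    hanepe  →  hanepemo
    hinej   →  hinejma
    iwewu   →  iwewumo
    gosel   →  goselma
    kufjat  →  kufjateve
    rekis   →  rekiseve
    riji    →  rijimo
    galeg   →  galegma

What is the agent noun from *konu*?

konumo

The alternation tracks the final sound of the stem — -eve when the stem ends in a voiceless consonant (*kufjat*, *rekis*); -ma when the stem ends in a voiced consonant (*hinej*, *gosel*, *galeg*); -mo when the stem ends in a vowel (*hanepe*, *iwewu*, *riji*).
Since the final sound of *konu* is /u/ (a vowel), it takes -mo, giving *konumo*.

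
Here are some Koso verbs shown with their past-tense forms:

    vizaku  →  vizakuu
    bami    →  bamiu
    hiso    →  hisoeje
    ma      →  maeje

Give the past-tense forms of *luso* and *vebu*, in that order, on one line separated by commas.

The pattern is height harmony: -u when the last vowel of the stem is a high vowel (*vizaku*, *bami*); -eje when the last vowel of the stem is a non-high vowel (*hiso*, *ma*).
Since the last vowel of *luso* is /o/ (a non-high vowel), it takes -eje, giving *lusoeje*.
*vebu* — last vowel /u/ (a high vowel) → -u → *vebuu*.

lusoeje, vebuu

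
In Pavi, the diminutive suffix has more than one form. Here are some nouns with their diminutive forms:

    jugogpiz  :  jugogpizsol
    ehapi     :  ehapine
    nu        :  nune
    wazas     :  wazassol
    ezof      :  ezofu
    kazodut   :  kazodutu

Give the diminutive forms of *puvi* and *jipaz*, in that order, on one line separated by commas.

Looking at the final sound of each stem: -sol when the stem ends in a sibilant (*jugogpiz*, *wazas*); -u when the stem ends in a non-sibilant consonant (*ezof*, *kazodut*); -ne when the stem ends in a vowel (*ehapi*, *nu*).
The final sound of *puvi* is /i/, which is a vowel, so the suffix is -ne, giving *puvine*.
Since the final sound of *jipaz* is /z/ (a sibilant), it takes -sol, giving *jipazsol*.

puvine, jipazsol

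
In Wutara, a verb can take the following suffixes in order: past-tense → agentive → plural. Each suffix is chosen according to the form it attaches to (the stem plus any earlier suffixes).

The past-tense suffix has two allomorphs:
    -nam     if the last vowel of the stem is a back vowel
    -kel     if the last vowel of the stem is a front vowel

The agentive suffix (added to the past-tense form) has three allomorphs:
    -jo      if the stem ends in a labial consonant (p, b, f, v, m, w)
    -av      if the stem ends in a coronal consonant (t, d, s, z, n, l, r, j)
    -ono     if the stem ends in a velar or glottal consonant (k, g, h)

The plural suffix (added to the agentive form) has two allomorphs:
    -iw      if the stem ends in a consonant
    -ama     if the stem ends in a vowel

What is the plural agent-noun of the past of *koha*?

*koha*: last vowel = /a/, a back vowel → -nam → *kohanam*.
The final consonant of the past-tense form *kohanam* is /m/, which is labial, so the agentive suffix is -jo, giving *kohanamjo*.
The agentive form *kohanamjo* — final sound /o/ (a vowel) → -ama → *kohanamjoama*.

kohanamjoama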